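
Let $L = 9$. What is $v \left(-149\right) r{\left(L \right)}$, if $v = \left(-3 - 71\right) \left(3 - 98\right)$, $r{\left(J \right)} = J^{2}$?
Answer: $-84845070$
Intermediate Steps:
$v = 7030$ ($v = \left(-74\right) \left(-95\right) = 7030$)
$v \left(-149\right) r{\left(L \right)} = 7030 \left(-149\right) 9^{2} = \left(-1047470\right) 81 = -84845070$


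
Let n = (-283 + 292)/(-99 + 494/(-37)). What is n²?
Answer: 110889/17280649 ≈ 0.0064169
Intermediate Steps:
n = -333/4157 (n = 9/(-99 + 494*(-1/37)) = 9/(-99 - 494/37) = 9/(-4157/37) = 9*(-37/4157) = -333/4157 ≈ -0.080106)
n² = (-333/4157)² = 110889/17280649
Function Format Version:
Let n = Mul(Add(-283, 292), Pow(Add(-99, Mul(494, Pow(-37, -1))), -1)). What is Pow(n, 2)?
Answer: Rational(110889, 17280649) ≈ 0.0064169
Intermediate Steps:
n = Rational(-333, 4157) (n = Mul(9, Pow(Add(-99, Mul(494, Rational(-1, 37))), -1)) = Mul(9, Pow(Add(-99, Rational(-494, 37)), -1)) = Mul(9, Pow(Rational(-4157, 37), -1)) = Mul(9, Rational(-37, 4157)) = Rational(-333, 4157) ≈ -0.080106)
Pow(n, 2) = Pow(Rational(-333, 4157), 2) = Rational(110889, 17280649)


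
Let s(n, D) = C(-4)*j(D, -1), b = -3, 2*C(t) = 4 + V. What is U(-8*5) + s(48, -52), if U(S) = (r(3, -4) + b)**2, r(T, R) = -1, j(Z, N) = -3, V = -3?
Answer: 29/2 ≈ 14.500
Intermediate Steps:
C(t) = 1/2 (C(t) = (4 - 3)/2 = (1/2)*1 = 1/2)
s(n, D) = -3/2 (s(n, D) = (1/2)*(-3) = -3/2)
U(S) = 16 (U(S) = (-1 - 3)**2 = (-4)**2 = 16)
U(-8*5) + s(48, -52) = 16 - 3/2 = 29/2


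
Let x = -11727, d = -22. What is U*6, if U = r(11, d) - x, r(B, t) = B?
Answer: 70428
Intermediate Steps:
U = 11738 (U = 11 - 1*(-11727) = 11 + 11727 = 11738)
U*6 = 11738*6 = 70428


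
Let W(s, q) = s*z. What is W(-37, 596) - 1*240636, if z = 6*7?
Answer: -242190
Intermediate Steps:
z = 42
W(s, q) = 42*s (W(s, q) = s*42 = 42*s)
W(-37, 596) - 1*240636 = 42*(-37) - 1*240636 = -1554 - 240636 = -242190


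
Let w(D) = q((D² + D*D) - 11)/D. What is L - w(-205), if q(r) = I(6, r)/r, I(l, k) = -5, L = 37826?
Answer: 130333227773/3445599 ≈ 37826.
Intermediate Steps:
q(r) = -5/r
w(D) = -5/(D*(-11 + 2*D²)) (w(D) = (-5/((D² + D*D) - 11))/D = (-5/((D² + D²) - 11))/D = (-5/(2*D² - 11))/D = (-5/(-11 + 2*D²))/D = -5/(D*(-11 + 2*D²)))
L - w(-205) = 37826 - (-5)/((-205)*(-11 + 2*(-205)²)) = 37826 - (-5)*(-1)/(205*(-11 + 2*42025)) = 37826 - (-5)*(-1)/(205*(-11 + 84050)) = 37826 - (-5)*(-1)/(205*84039) = 37826 - 1*1/3445599 = 37826 - 1/3445599 = 130333227773/3445599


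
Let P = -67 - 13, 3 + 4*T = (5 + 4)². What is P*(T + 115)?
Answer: -10760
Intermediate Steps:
T = 39/2 (T = -¾ + (5 + 4)²/4 = -¾ + (¼)*9² = -¾ + (¼)*81 = -¾ + 81/4 = 39/2 ≈ 19.500)
P = -80
P*(T + 115) = -80*(39/2 + 115) = -80*269/2 = -10760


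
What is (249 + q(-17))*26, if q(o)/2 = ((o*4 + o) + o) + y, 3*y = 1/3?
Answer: 10582/9 ≈ 1175.8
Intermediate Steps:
y = ⅑ (y = (⅓)/3 = (⅓)*(⅓) = ⅑ ≈ 0.11111)
q(o) = 2/9 + 12*o (q(o) = 2*(((o*4 + o) + o) + ⅑) = 2*(((4*o + o) + o) + ⅑) = 2*((5*o + o) + ⅑) = 2*(6*o + ⅑) = 2*(⅑ + 6*o) = 2/9 + 12*o)
(249 + q(-17))*26 = (249 + (2/9 + 12*(-17)))*26 = (249 + (2/9 - 204))*26 = (249 - 1834/9)*26 = (407/9)*26 = 10582/9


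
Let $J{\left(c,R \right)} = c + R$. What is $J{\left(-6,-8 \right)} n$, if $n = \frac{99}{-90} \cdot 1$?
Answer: $\frac{77}{5} \approx 15.4$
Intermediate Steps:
$J{\left(c,R \right)} = R + c$
$n = - \frac{11}{10}$ ($n = 99 \left(- \frac{1}{90}\right) 1 = \left(- \frac{11}{10}\right) 1 = - \frac{11}{10} \approx -1.1$)
$J{\left(-6,-8 \right)} n = \left(-8 - 6\right) \left(- \frac{11}{10}\right) = \left(-14\right) \left(- \frac{11}{10}\right) = \frac{77}{5}$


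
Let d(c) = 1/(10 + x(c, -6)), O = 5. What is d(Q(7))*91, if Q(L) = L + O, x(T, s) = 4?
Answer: 13/2 ≈ 6.5000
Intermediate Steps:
Q(L) = 5 + L (Q(L) = L + 5 = 5 + L)
d(c) = 1/14 (d(c) = 1/(10 + 4) = 1/14)
d(Q(7))*91 = (1/14)*91 = 13/2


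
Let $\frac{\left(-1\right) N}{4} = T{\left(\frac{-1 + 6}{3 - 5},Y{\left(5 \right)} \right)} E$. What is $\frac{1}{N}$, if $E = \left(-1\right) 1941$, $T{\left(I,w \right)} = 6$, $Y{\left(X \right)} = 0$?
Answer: $\frac{1}{46584} \approx 2.1467 \cdot 10^{-5}$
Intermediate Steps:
$E = -1941$
$N = 46584$ ($N = - 4 \cdot 6 \left(-1941\right) = \left(-4\right) \left(-11646\right) = 46584$)
$\frac{1}{N} = \frac{1}{46584}$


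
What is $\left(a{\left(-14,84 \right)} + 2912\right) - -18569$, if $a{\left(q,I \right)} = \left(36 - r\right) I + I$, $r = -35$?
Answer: $27529$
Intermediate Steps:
$a{\left(q,I \right)} = 72 I$ ($a{\left(q,I \right)} = \left(36 - -35\right) I + I = \left(36 + 35\right) I + I = 71 I + I = 72 I$)
$\left(a{\left(-14,84 \right)} + 2912\right) - -18569 = \left(72 \cdot 84 + 2912\right) - -18569 = \left(6048 + 2912\right) + 18569 = 8960 + 18569 = 27529$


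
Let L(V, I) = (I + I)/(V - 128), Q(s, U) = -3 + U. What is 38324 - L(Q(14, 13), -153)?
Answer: 2260963/59 ≈ 38321.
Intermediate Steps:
L(V, I) = 2*I/(-128 + V) (L(V, I) = (2*I)/(-128 + V) = 2*I/(-128 + V))
38324 - L(Q(14, 13), -153) = 38324 - 2*(-153)/(-128 + (-3 + 13)) = 38324 - 2*(-153)/(-128 + 10) = 38324 - 2*(-153)/(-118) = 38324 - 2*(-153)*(-1)/118 = 38324 - 1*153/59 = 38324 - 153/59 = 2260963/59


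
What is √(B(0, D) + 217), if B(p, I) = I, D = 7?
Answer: 4*√14 ≈ 14.967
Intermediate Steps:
√(B(0, D) + 217) = √(7 + 217) = √224 = 4*√14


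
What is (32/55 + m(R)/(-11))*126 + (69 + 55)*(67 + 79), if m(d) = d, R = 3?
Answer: 997862/55 ≈ 18143.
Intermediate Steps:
(32/55 + m(R)/(-11))*126 + (69 + 55)*(67 + 79) = (32/55 + 3/(-11))*126 + (69 + 55)*(67 + 79) = (32*(1/55) + 3*(-1/11))*126 + 124*146 = (32/55 - 3/11)*126 + 18104 = (17/55)*126 + 18104 = 2142/55 + 18104 = 997862/55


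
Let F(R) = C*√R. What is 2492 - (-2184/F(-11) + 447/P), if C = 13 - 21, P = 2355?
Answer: 1956071/785 + 273*I*√11/11 ≈ 2491.8 + 82.313*I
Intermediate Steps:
C = -8
F(R) = -8*√R
2492 - (-2184/F(-11) + 447/P) = 2492 - (-2184*I*√11/88 + 447/2355) = 2492 - (-2184*I*√11/88 + 447*(1/2355)) = 2492 - (-2184*I*√11/88 + 149/785) = 2492 - (-273*I*√11/11 + 149/785) = 2492 - (149/785 - 273*I*√11/11) = 2492 + (-149/785 + 273*I*√11/11) = 1956071/785 + 273*I*√11/11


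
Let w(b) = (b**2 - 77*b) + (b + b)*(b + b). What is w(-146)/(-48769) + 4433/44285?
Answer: -5001554293/2159735165 ≈ -2.3158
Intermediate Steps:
w(b) = -77*b + 5*b**2 (w(b) = (b**2 - 77*b) + (2*b)*(2*b) = (b**2 - 77*b) + 4*b**2 = -77*b + 5*b**2)
w(-146)/(-48769) + 4433/44285 = -146*(-77 + 5*(-146))/(-48769) + 4433/44285 = -146*(-77 - 730)*(-1/48769) + 4433*(1/44285) = -146*(-807)*(-1/48769) + 4433/44285 = 117822*(-1/48769) + 4433/44285 = -117822/48769 + 4433/44285 = -5001554293/2159735165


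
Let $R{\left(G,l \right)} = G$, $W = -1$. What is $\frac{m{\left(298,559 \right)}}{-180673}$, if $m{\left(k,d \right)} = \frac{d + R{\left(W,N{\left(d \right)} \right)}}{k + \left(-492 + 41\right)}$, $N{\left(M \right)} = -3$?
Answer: $\frac{62}{3071441} \approx 2.0186 \cdot 10^{-5}$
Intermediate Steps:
$m{\left(k,d \right)} = \frac{-1 + d}{-451 + k}$ ($m{\left(k,d \right)} = \frac{d - 1}{k + \left(-492 + 41\right)} = \frac{-1 + d}{k - 451} = \frac{-1 + d}{-451 + k}$)
$\frac{m{\left(298,559 \right)}}{-180673} = \frac{\frac{1}{-451 + 298} \left(-1 + 559\right)}{-180673} = \frac{1}{-153} \cdot 558 \left(- \frac{1}{180673}\right) = \left(- \frac{1}{153}\right) 558 \left(- \frac{1}{180673}\right) = \left(- \frac{62}{17}\right) \left(- \frac{1}{180673}\right) = \frac{62}{3071441}$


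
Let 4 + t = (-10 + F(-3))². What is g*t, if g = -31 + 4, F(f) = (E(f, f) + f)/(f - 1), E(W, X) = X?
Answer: -7371/4 ≈ -1842.8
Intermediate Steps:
F(f) = 2*f/(-1 + f) (F(f) = (f + f)/(f - 1) = (2*f)/(-1 + f) = 2*f/(-1 + f))
g = -27
t = 273/4 (t = -4 + (-10 + 2*(-3)/(-1 - 3))² = -4 + (-10 + 2*(-3)/(-4))² = -4 + (-10 + 2*(-3)*(-¼))² = -4 + (-10 + 3/2)² = -4 + (-17/2)² = -4 + 289/4 = 273/4 ≈ 68.250)
g*t = -27*273/4 = -7371/4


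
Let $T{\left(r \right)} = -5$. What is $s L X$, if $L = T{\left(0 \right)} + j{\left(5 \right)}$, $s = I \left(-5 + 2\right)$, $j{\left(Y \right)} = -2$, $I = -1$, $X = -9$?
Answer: $189$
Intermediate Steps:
$s = 3$ ($s = - (-5 + 2) = \left(-1\right) \left(-3\right) = 3$)
$L = -7$ ($L = -5 - 2 = -7$)
$s L X = 3 \left(-7\right) \left(-9\right) = \left(-21\right) \left(-9\right) = 189$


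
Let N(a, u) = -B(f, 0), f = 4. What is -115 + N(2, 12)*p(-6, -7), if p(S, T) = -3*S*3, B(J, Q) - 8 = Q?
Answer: -547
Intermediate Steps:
B(J, Q) = 8 + Q
p(S, T) = -9*S
N(a, u) = -8 (N(a, u) = -(8 + 0) = -1*8 = -8)
-115 + N(2, 12)*p(-6, -7) = -115 - (-72)*(-6) = -115 - 8*54 = -115 - 432 = -547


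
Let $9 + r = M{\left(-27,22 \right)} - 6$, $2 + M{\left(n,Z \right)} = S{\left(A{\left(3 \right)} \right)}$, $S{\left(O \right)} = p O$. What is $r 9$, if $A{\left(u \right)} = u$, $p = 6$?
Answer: $9$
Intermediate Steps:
$S{\left(O \right)} = 6 O$
$M{\left(n,Z \right)} = 16$ ($M{\left(n,Z \right)} = -2 + 6 \cdot 3 = -2 + 18 = 16$)
$r = 1$ ($r = -9 + \left(16 - 6\right) = -9 + 10 = 1$)
$r 9 = 1 \cdot 9 = 9$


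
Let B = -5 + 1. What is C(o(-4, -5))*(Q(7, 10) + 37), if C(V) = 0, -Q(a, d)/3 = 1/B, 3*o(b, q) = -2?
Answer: 0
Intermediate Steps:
B = -4
o(b, q) = -⅔ (o(b, q) = (⅓)*(-2) = -⅔)
Q(a, d) = ¾ (Q(a, d) = -3/(-4) = -3*(-¼) = ¾)
C(o(-4, -5))*(Q(7, 10) + 37) = 0*(¾ + 37) = 0*(151/4) = 0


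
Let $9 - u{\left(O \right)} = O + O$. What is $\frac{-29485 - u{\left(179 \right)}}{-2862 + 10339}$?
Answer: $- \frac{29136}{7477} \approx -3.8968$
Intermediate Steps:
$u{\left(O \right)} = 9 - 2 O$ ($u{\left(O \right)} = 9 - \left(O + O\right) = 9 - 2 O$)
$\frac{-29485 - u{\left(179 \right)}}{-2862 + 10339} = \frac{-29485 - \left(9 - 358\right)}{-2862 + 10339} = \frac{-29485 - \left(9 - 358\right)}{7477} = \left(-29485 - -349\right) \frac{1}{7477} = \left(-29485 + 349\right) \frac{1}{7477} = \left(-29136\right) \frac{1}{7477} = - \frac{29136}{7477}$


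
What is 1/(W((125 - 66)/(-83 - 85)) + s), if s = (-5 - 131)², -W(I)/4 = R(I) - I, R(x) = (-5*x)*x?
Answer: 7056/130515269 ≈ 5.4063e-5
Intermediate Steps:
R(x) = -5*x²
W(I) = 4*I + 20*I² (W(I) = -4*(-5*I² - I) = -4*(-I - 5*I²) = 4*I + 20*I²)
s = 18496 (s = (-136)² = 18496)
1/(W((125 - 66)/(-83 - 85)) + s) = 1/(4*((125 - 66)/(-83 - 85))*(1 + 5*((125 - 66)/(-83 - 85))) + 18496) = 1/(4*(59/(-168))*(1 + 5*(59/(-168))) + 18496) = 1/(4*(59*(-1/168))*(1 + 5*(59*(-1/168))) + 18496) = 1/(4*(-59/168)*(1 + 5*(-59/168)) + 18496) = 1/(4*(-59/168)*(1 - 295/168) + 18496) = 1/(4*(-59/168)*(-127/168) + 18496) = 1/(7493/7056 + 18496) = 1/(130515269/7056) = 7056/130515269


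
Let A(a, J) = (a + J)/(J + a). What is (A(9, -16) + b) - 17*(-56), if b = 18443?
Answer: 19396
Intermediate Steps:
A(a, J) = 1 (A(a, J) = (J + a)/(J + a) = 1)
(A(9, -16) + b) - 17*(-56) = (1 + 18443) - 17*(-56) = 18444 + 952 = 19396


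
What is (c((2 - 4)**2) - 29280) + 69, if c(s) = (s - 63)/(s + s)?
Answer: -233747/8 ≈ -29218.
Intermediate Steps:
c(s) = (-63 + s)/(2*s) (c(s) = (-63 + s)/((2*s)) = (-63 + s)*(1/(2*s)) = (-63 + s)/(2*s))
(c((2 - 4)**2) - 29280) + 69 = ((-63 + (2 - 4)**2)/(2*((2 - 4)**2)) - 29280) + 69 = ((-63 + (-2)**2)/(2*((-2)**2)) - 29280) + 69 = ((1/2)*(-63 + 4)/4 - 29280) + 69 = ((1/2)*(1/4)*(-59) - 29280) + 69 = (-59/8 - 29280) + 69 = -234299/8 + 69 = -233747/8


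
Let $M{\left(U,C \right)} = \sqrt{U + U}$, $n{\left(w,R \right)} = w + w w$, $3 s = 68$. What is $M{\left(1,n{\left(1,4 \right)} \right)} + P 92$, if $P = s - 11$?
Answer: $\frac{3220}{3} + \sqrt{2} \approx 1074.7$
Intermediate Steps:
$s = \frac{68}{3}$ ($s = \frac{1}{3} \cdot 68 = \frac{68}{3} \approx 22.667$)
$n{\left(w,R \right)} = w + w^{2}$
$M{\left(U,C \right)} = \sqrt{2} \sqrt{U}$ ($M{\left(U,C \right)} = \sqrt{2 U} = \sqrt{2} \sqrt{U}$)
$P = \frac{35}{3}$ ($P = \frac{68}{3} - 11 = \frac{35}{3} \approx 11.667$)
$M{\left(1,n{\left(1,4 \right)} \right)} + P 92 = \sqrt{2} \sqrt{1} + \frac{35}{3} \cdot 92 = \sqrt{2} \cdot 1 + \frac{3220}{3} = \sqrt{2} + \frac{3220}{3} = \frac{3220}{3} + \sqrt{2}$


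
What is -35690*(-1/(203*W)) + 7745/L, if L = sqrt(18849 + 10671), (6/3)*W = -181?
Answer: -71380/36743 + 1549*sqrt(205)/492 ≈ 43.135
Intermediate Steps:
W = -181/2 (W = (1/2)*(-181) = -181/2 ≈ -90.500)
L = 12*sqrt(205) (L = sqrt(29520) = 12*sqrt(205) ≈ 171.81)
-35690*(-1/(203*W)) + 7745/L = -35690/((-203*(-181/2))) + 7745/((12*sqrt(205))) = -35690/36743/2 + 7745*(sqrt(205)/2460) = -35690*2/36743 + 1549*sqrt(205)/492 = -71380/36743 + 1549*sqrt(205)/492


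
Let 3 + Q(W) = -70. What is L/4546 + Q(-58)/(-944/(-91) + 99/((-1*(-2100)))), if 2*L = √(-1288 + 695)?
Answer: -94900/13547 + I*√593/9092 ≈ -7.0052 + 0.0026784*I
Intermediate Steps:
Q(W) = -73 (Q(W) = -3 - 70 = -73)
L = I*√593/2 (L = √(-1288 + 695)/2 = √(-593)/2 = (I*√593)/2 = I*√593/2 ≈ 12.176*I)
L/4546 + Q(-58)/(-944/(-91) + 99/((-1*(-2100)))) = (I*√593/2)/4546 - 73/(-944/(-91) + 99/((-1*(-2100)))) = (I*√593/2)*(1/4546) - 73/(-944*(-1/91) + 99/2100) = I*√593/9092 - 73/(944/91 + 99*(1/2100)) = I*√593/9092 - 73/(944/91 + 33/700) = I*√593/9092 - 73/13547/1300 = I*√593/9092 - 73*1300/13547 = I*√593/9092 - 94900/13547 = -94900/13547 + I*√593/9092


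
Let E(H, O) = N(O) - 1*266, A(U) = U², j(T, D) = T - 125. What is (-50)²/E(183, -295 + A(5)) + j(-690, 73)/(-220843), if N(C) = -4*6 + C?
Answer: -3940365/883372 ≈ -4.4606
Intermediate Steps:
N(C) = -24 + C
j(T, D) = -125 + T
E(H, O) = -290 + O (E(H, O) = (-24 + O) - 1*266 = (-24 + O) - 266 = -290 + O)
(-50)²/E(183, -295 + A(5)) + j(-690, 73)/(-220843) = (-50)²/(-290 + (-295 + 5²)) + (-125 - 690)/(-220843) = 2500/(-290 + (-295 + 25)) - 815*(-1/220843) = 2500/(-290 - 270) + 815/220843 = 2500/(-560) + 815/220843 = 2500*(-1/560) + 815/220843 = -125/28 + 815/220843 = -3940365/883372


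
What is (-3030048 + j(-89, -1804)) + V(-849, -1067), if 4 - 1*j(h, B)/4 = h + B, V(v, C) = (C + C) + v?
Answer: -3025443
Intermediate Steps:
V(v, C) = v + 2*C (V(v, C) = 2*C + v = v + 2*C)
j(h, B) = 16 - 4*B - 4*h (j(h, B) = 16 - 4*(h + B) = 16 - 4*(B + h) = 16 + (-4*B - 4*h) = 16 - 4*B - 4*h)
(-3030048 + j(-89, -1804)) + V(-849, -1067) = (-3030048 + (16 - 4*(-1804) - 4*(-89))) + (-849 + 2*(-1067)) = (-3030048 + (16 + 7216 + 356)) + (-849 - 2134) = (-3030048 + 7588) - 2983 = -3022460 - 2983 = -3025443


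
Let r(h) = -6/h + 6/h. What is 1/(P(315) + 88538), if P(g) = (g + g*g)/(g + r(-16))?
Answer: 1/88854 ≈ 1.1254e-5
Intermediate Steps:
r(h) = 0
P(g) = (g + g²)/g (P(g) = (g + g*g)/(g + 0) = (g + g²)/g)
1/(P(315) + 88538) = 1/((1 + 315) + 88538) = 1/(316 + 88538) = 1/88854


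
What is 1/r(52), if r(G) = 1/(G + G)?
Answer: 104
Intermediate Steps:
r(G) = 1/(2*G)
1/r(52) = 1/((½)/52) = 1/((½)*(1/52)) = 1/(1/104) = 104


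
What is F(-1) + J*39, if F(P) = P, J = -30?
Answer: -1171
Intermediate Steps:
F(-1) + J*39 = -1 - 30*39 = -1 - 1170 = -1171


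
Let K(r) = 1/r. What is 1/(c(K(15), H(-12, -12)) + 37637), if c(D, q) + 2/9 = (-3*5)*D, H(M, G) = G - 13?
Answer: 9/338722 ≈ 2.6570e-5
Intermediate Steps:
H(M, G) = -13 + G
c(D, q) = -2/9 - 15*D (c(D, q) = -2/9 + (-3*5)*D = -2/9 - 15*D)
1/(c(K(15), H(-12, -12)) + 37637) = 1/((-2/9 - 15/15) + 37637) = 1/((-2/9 - 15*1/15) + 37637) = 1/((-2/9 - 1) + 37637) = 1/(-11/9 + 37637) = 1/(338722/9) = 9/338722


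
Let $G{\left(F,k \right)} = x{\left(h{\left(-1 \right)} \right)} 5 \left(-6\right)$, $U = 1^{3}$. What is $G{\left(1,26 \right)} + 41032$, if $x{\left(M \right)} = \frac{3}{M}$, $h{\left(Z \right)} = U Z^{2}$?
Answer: $40942$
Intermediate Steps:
$U = 1$
$h{\left(Z \right)} = Z^{2}$ ($h{\left(Z \right)} = 1 Z^{2} = Z^{2}$)
$G{\left(F,k \right)} = -90$ ($G{\left(F,k \right)} = \frac{3}{\left(-1\right)^{2}} \cdot 5 \left(-6\right) = \frac{3}{1} \cdot 5 \left(-6\right) = 3 \cdot 1 \cdot 5 \left(-6\right) = 3 \cdot 5 \left(-6\right) = 15 \left(-6\right) = -90$)
$G{\left(1,26 \right)} + 41032 = -90 + 41032 = 40942$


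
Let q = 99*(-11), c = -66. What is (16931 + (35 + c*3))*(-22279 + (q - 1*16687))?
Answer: -671642240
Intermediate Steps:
q = -1089
(16931 + (35 + c*3))*(-22279 + (q - 1*16687)) = (16931 + (35 - 66*3))*(-22279 + (-1089 - 1*16687)) = (16931 + (35 - 198))*(-22279 + (-1089 - 16687)) = (16931 - 163)*(-22279 - 17776) = 16768*(-40055) = -671642240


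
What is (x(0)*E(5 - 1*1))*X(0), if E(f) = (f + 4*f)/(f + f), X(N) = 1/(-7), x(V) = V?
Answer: 0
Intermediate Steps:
X(N) = -⅐
E(f) = 5/2 (E(f) = (5*f)/((2*f)) = (5*f)*(1/(2*f)) = 5/2)
(x(0)*E(5 - 1*1))*X(0) = (0*(5/2))*(-⅐) = 0*(-⅐) = 0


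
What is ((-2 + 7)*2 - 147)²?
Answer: 18769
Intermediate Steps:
((-2 + 7)*2 - 147)² = (5*2 - 147)² = (10 - 147)² = (-137)² = 18769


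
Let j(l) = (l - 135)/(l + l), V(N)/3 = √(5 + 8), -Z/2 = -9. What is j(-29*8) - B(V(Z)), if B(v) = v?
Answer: 367/464 - 3*√13 ≈ -10.026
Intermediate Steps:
Z = 18 (Z = -2*(-9) = 18)
V(N) = 3*√13 (V(N) = 3*√(5 + 8) = 3*√13)
j(l) = (-135 + l)/(2*l) (j(l) = (-135 + l)/((2*l)) = (-135 + l)*(1/(2*l)) = (-135 + l)/(2*l))
j(-29*8) - B(V(Z)) = (-135 - 29*8)/(2*((-29*8))) - 3*√13 = (½)*(-135 - 232)/(-232) - 3*√13 = (½)*(-1/232)*(-367) - 3*√13 = 367/464 - 3*√13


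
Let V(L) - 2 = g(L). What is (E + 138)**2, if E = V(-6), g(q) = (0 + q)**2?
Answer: 30976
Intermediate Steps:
g(q) = q**2
V(L) = 2 + L**2
E = 38 (E = 2 + (-6)**2 = 2 + 36 = 38)
(E + 138)**2 = (38 + 138)**2 = 176**2 = 30976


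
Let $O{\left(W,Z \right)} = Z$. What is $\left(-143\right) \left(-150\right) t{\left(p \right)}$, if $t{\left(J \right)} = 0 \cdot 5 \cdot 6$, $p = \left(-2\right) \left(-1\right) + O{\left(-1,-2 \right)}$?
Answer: $0$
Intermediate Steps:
$p = 0$ ($p = \left(-2\right) \left(-1\right) - 2 = 2 - 2 = 0$)
$t{\left(J \right)} = 0$ ($t{\left(J \right)} = 0 \cdot 6 = 0$)
$\left(-143\right) \left(-150\right) t{\left(p \right)} = \left(-143\right) \left(-150\right) 0 = 21450 \cdot 0 = 0$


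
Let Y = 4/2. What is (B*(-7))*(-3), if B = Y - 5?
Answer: -63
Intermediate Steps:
Y = 2 (Y = 4*(1/2) = 2)
B = -3 (B = 2 - 5 = -3)
(B*(-7))*(-3) = -3*(-7)*(-3) = 21*(-3) = -63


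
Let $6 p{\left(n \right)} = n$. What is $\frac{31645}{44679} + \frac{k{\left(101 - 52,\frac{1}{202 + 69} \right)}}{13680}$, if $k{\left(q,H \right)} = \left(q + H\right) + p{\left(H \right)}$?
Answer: $\frac{235820440333}{331275126240} \approx 0.71186$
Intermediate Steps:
$p{\left(n \right)} = \frac{n}{6}$
$k{\left(q,H \right)} = q + \frac{7 H}{6}$ ($k{\left(q,H \right)} = \left(q + H\right) + \frac{H}{6} = \left(H + q\right) + \frac{H}{6} = q + \frac{7 H}{6}$)
$\frac{31645}{44679} + \frac{k{\left(101 - 52,\frac{1}{202 + 69} \right)}}{13680} = \frac{31645}{44679} + \frac{\left(101 - 52\right) + \frac{7}{6 \left(202 + 69\right)}}{13680} = 31645 \cdot \frac{1}{44679} + \left(49 + \frac{7}{6 \cdot 271}\right) \frac{1}{13680} = \frac{31645}{44679} + \left(49 + \frac{7}{6} \cdot \frac{1}{271}\right) \frac{1}{13680} = \frac{31645}{44679} + \left(49 + \frac{7}{1626}\right) \frac{1}{13680} = \frac{31645}{44679} + \frac{79681}{1626} \cdot \frac{1}{13680} = \frac{31645}{44679} + \frac{79681}{22243680} = \frac{235820440333}{331275126240}$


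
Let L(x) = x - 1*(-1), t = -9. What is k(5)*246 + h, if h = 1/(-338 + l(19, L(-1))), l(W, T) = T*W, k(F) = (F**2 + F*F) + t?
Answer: 3409067/338 ≈ 10086.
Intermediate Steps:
L(x) = 1 + x (L(x) = x + 1 = 1 + x)
k(F) = -9 + 2*F**2 (k(F) = (F**2 + F*F) - 9 = (F**2 + F**2) - 9 = 2*F**2 - 9 = -9 + 2*F**2)
h = -1/338 (h = 1/(-338 + (1 - 1)*19) = 1/(-338 + 0*19) = 1/(-338 + 0) = 1/(-338) = -1/338 ≈ -0.0029586)
k(5)*246 + h = (-9 + 2*5**2)*246 - 1/338 = (-9 + 2*25)*246 - 1/338 = (-9 + 50)*246 - 1/338 = 41*246 - 1/338 = 10086 - 1/338 = 3409067/338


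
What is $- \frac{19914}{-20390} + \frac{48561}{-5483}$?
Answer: $- \frac{440485164}{55899185} \approx -7.88$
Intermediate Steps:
$- \frac{19914}{-20390} + \frac{48561}{-5483} = \left(-19914\right) \left(- \frac{1}{20390}\right) + 48561 \left(- \frac{1}{5483}\right) = \frac{9957}{10195} - \frac{48561}{5483} = - \frac{440485164}{55899185}$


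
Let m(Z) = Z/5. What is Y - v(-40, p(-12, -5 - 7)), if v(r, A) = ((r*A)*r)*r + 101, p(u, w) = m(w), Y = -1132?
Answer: -154833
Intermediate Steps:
m(Z) = Z/5 (m(Z) = Z*(1/5) = Z/5)
p(u, w) = w/5
v(r, A) = 101 + A*r**3 (v(r, A) = ((A*r)*r)*r + 101 = (A*r**2)*r + 101 = A*r**3 + 101 = 101 + A*r**3)
Y - v(-40, p(-12, -5 - 7)) = -1132 - (101 + ((-5 - 7)/5)*(-40)**3) = -1132 - (101 + ((1/5)*(-12))*(-64000)) = -1132 - (101 - 12/5*(-64000)) = -1132 - (101 + 153600) = -1132 - 1*153701 = -1132 - 153701 = -154833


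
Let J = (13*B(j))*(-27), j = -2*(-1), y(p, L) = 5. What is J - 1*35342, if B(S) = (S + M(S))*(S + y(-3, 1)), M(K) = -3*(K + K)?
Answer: -10772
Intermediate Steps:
j = 2
M(K) = -6*K
B(S) = -5*S*(5 + S) (B(S) = (S - 6*S)*(S + 5) = (-5*S)*(5 + S) = -5*S*(5 + S))
J = 24570 (J = (13*(5*2*(-5 - 1*2)))*(-27) = (13*(5*2*(-5 - 2)))*(-27) = (13*(5*2*(-7)))*(-27) = (13*(-70))*(-27) = -910*(-27) = 24570)
J - 1*35342 = 24570 - 1*35342 = 24570 - 35342 = -10772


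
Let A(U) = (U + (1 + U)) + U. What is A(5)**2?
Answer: 256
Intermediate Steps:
A(U) = 1 + 3*U (A(U) = (1 + 2*U) + U = 1 + 3*U)
A(5)**2 = (1 + 3*5)**2 = (1 + 15)**2 = 16**2 = 256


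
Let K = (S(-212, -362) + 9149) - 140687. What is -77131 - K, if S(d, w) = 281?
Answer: 54126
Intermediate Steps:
K = -131257 (K = (281 + 9149) - 140687 = 9430 - 140687 = -131257)
-77131 - K = -77131 - 1*(-131257) = -77131 + 131257 = 54126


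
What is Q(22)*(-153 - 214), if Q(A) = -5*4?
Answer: 7340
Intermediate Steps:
Q(A) = -20
Q(22)*(-153 - 214) = -20*(-153 - 214) = -20*(-367) = 7340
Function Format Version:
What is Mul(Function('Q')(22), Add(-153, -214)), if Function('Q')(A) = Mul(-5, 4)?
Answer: 7340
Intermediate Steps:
Function('Q')(A) = -20
Mul(Function('Q')(22), Add(-153, -214)) = Mul(-20, Add(-153, -214)) = Mul(-20, -367) = 7340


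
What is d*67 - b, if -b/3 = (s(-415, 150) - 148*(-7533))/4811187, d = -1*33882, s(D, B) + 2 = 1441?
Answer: -3640614464203/1603729 ≈ -2.2701e+6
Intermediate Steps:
s(D, B) = 1439 (s(D, B) = -2 + 1441 = 1439)
d = -33882
b = -1116323/1603729 (b = -3*(1439 - 148*(-7533))/4811187 = -3*(1439 - 1*(-1114884))/4811187 = -3*(1439 + 1114884)/4811187 = -3348969/4811187 = -3*1116323/4811187 = -1116323/1603729 ≈ -0.69608)
d*67 - b = -33882*67 - 1*(-1116323/1603729) = -2270094 + 1116323/1603729 = -3640614464203/1603729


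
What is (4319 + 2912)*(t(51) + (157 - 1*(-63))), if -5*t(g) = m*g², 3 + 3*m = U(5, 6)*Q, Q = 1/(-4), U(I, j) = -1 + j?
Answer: 138394109/20 ≈ 6.9197e+6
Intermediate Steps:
Q = -¼ ≈ -0.25000
m = -17/12 (m = -1 + ((-1 + 6)*(-¼))/3 = -1 + (5*(-¼))/3 = -1 + (⅓)*(-5/4) = -1 - 5/12 = -17/12 ≈ -1.4167)
t(g) = 17*g²/60 (t(g) = -(-17)*g²/60 = 17*g²/60)
(4319 + 2912)*(t(51) + (157 - 1*(-63))) = (4319 + 2912)*((17/60)*51² + (157 - 1*(-63))) = 7231*((17/60)*2601 + (157 + 63)) = 7231*(14739/20 + 220) = 7231*(19139/20) = 138394109/20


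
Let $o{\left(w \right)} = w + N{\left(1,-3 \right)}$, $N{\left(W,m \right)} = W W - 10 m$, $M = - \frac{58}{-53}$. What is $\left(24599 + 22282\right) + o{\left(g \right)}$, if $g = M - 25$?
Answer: $\frac{2485069}{53} \approx 46888.0$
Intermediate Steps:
$M = \frac{58}{53}$ ($M = \left(-58\right) \left(- \frac{1}{53}\right) = \frac{58}{53} \approx 1.0943$)
$N{\left(W,m \right)} = W^{2} - 10 m$
$g = - \frac{1267}{53}$ ($g = \frac{58}{53} - 25 = - \frac{1267}{53} \approx -23.906$)
$o{\left(w \right)} = 31 + w$ ($o{\left(w \right)} = w + \left(1^{2} - -30\right) = w + \left(1 + 30\right) = w + 31 = 31 + w$)
$\left(24599 + 22282\right) + o{\left(g \right)} = \left(24599 + 22282\right) + \left(31 - \frac{1267}{53}\right) = 46881 + \frac{376}{53} = \frac{2485069}{53}$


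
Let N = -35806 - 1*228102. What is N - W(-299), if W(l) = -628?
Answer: -263280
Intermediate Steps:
N = -263908 (N = -35806 - 228102 = -263908)
N - W(-299) = -263908 - 1*(-628) = -263908 + 628 = -263280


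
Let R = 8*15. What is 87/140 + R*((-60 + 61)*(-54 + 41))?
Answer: -218313/140 ≈ -1559.4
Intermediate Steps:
R = 120
87/140 + R*((-60 + 61)*(-54 + 41)) = 87/140 + 120*((-60 + 61)*(-54 + 41)) = 87*(1/140) + 120*(1*(-13)) = 87/140 + 120*(-13) = 87/140 - 1560 = -218313/140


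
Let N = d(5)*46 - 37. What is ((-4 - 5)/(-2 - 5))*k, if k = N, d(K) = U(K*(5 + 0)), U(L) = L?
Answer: 1431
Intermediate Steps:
d(K) = 5*K (d(K) = K*(5 + 0) = K*5 = 5*K)
N = 1113 (N = (5*5)*46 - 37 = 25*46 - 37 = 1150 - 37 = 1113)
k = 1113
((-4 - 5)/(-2 - 5))*k = ((-4 - 5)/(-2 - 5))*1113 = -9/(-7)*1113 = -9*(-1/7)*1113 = (9/7)*1113 = 1431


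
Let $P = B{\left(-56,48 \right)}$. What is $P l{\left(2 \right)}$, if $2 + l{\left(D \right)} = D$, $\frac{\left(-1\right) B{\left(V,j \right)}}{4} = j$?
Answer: $0$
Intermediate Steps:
$B{\left(V,j \right)} = - 4 j$
$l{\left(D \right)} = -2 + D$
$P = -192$ ($P = \left(-4\right) 48 = -192$)
$P l{\left(2 \right)} = - 192 \left(-2 + 2\right) = \left(-192\right) 0 = 0$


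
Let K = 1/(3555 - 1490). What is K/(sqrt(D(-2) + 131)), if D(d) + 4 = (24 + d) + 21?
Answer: sqrt(170)/351050 ≈ 3.7141e-5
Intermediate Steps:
D(d) = 41 + d (D(d) = -4 + ((24 + d) + 21) = -4 + (45 + d) = 41 + d)
K = 1/2065 ≈ 0.00048426
K/(sqrt(D(-2) + 131)) = 1/(2065*(sqrt((41 - 2) + 131))) = 1/(2065*(sqrt(39 + 131))) = 1/(2065*(sqrt(170))) = (sqrt(170)/170)/2065 = sqrt(170)/351050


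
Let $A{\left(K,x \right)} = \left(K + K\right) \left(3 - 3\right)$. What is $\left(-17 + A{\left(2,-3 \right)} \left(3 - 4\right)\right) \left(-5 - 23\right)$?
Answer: $476$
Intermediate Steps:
$A{\left(K,x \right)} = 0$ ($A{\left(K,x \right)} = 2 K 0 = 0$)
$\left(-17 + A{\left(2,-3 \right)} \left(3 - 4\right)\right) \left(-5 - 23\right) = \left(-17 + 0 \left(3 - 4\right)\right) \left(-5 - 23\right) = \left(-17 + 0 \left(-1\right)\right) \left(-28\right) = \left(-17 + 0\right) \left(-28\right) = \left(-17\right) \left(-28\right) = 476$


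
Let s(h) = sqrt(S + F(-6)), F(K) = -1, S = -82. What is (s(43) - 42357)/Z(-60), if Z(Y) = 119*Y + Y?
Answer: 14119/2400 - I*sqrt(83)/7200 ≈ 5.8829 - 0.0012653*I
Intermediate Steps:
s(h) = I*sqrt(83) (s(h) = sqrt(-82 - 1) = sqrt(-83) = I*sqrt(83))
Z(Y) = 120*Y
(s(43) - 42357)/Z(-60) = (I*sqrt(83) - 42357)/((120*(-60))) = (-42357 + I*sqrt(83))/(-7200) = (-42357 + I*sqrt(83))*(-1/7200) = 14119/2400 - I*sqrt(83)/7200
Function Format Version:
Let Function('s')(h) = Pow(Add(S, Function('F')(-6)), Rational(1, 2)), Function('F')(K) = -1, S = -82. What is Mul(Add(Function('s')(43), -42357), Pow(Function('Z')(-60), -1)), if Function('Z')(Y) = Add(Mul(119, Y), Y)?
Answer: Add(Rational(14119, 2400), Mul(Rational(-1, 7200), I, Pow(83, Rational(1, 2)))) ≈ Add(5.8829, Mul(-0.0012653, I))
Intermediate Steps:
Function('s')(h) = Mul(I, Pow(83, Rational(1, 2))) (Function('s')(h) = Pow(Add(-82, -1), Rational(1, 2)) = Pow(-83, Rational(1, 2)) = Mul(I, Pow(83, Rational(1, 2))))
Function('Z')(Y) = Mul(120, Y)
Mul(Add(Function('s')(43), -42357), Pow(Function('Z')(-60), -1)) = Mul(Add(Mul(I, Pow(83, Rational(1, 2))), -42357), Pow(Mul(120, -60), -1)) = Mul(Add(-42357, Mul(I, Pow(83, Rational(1, 2)))), Pow(-7200, -1)) = Mul(Add(-42357, Mul(I, Pow(83, Rational(1, 2)))), Rational(-1, 7200)) = Add(Rational(14119, 2400), Mul(Rational(-1, 7200), I, Pow(83, Rational(1, 2))))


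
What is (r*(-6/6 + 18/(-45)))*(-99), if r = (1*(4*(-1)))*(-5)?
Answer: 2772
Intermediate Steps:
r = 20 (r = (1*(-4))*(-5) = -4*(-5) = 20)
(r*(-6/6 + 18/(-45)))*(-99) = (20*(-6/6 + 18/(-45)))*(-99) = (20*(-6*⅙ + 18*(-1/45)))*(-99) = (20*(-1 - ⅖))*(-99) = (20*(-7/5))*(-99) = -28*(-99) = 2772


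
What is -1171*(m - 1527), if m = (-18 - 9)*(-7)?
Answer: 1566798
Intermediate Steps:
m = 189 (m = -27*(-7) = 189)
-1171*(m - 1527) = -1171*(189 - 1527) = -1171*(-1338) = 1566798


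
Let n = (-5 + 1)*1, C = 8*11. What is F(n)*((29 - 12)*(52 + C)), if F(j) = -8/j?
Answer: 4760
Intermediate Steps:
C = 88
n = -4 (n = -4*1 = -4)
F(n)*((29 - 12)*(52 + C)) = (-8/(-4))*((29 - 12)*(52 + 88)) = (-8*(-¼))*(17*140) = 2*2380 = 4760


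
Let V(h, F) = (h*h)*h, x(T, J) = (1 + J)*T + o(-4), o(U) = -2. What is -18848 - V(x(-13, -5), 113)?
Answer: -143848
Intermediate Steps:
x(T, J) = -2 + T*(1 + J) (x(T, J) = (1 + J)*T - 2 = T*(1 + J) - 2 = -2 + T*(1 + J))
V(h, F) = h³ (V(h, F) = h²*h = h³)
-18848 - V(x(-13, -5), 113) = -18848 - (-2 - 13 - 5*(-13))³ = -18848 - (-2 - 13 + 65)³ = -18848 - 1*50³ = -18848 - 1*125000 = -18848 - 125000 = -143848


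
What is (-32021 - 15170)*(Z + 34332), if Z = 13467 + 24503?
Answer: -3412003682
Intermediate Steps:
Z = 37970
(-32021 - 15170)*(Z + 34332) = (-32021 - 15170)*(37970 + 34332) = -47191*72302 = -3412003682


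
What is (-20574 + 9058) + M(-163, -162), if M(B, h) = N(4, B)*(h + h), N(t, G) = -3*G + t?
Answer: -171248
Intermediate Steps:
N(t, G) = t - 3*G
M(B, h) = 2*h*(4 - 3*B) (M(B, h) = (4 - 3*B)*(h + h) = (4 - 3*B)*(2*h) = 2*h*(4 - 3*B))
(-20574 + 9058) + M(-163, -162) = (-20574 + 9058) + 2*(-162)*(4 - 3*(-163)) = -11516 + 2*(-162)*(4 + 489) = -11516 + 2*(-162)*493 = -11516 - 159732 = -171248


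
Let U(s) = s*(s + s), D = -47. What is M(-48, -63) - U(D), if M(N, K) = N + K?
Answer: -4529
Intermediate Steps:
M(N, K) = K + N
U(s) = 2*s² (U(s) = s*(2*s) = 2*s²)
M(-48, -63) - U(D) = (-63 - 48) - 2*(-47)² = -111 - 2*2209 = -111 - 1*4418 = -111 - 4418 = -4529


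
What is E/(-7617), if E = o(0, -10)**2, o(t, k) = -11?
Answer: -121/7617 ≈ -0.015886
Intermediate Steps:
E = 121 (E = (-11)**2 = 121)
E/(-7617) = 121/(-7617) = 121*(-1/7617) = -121/7617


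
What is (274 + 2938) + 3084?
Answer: 6296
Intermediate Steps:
(274 + 2938) + 3084 = 3212 + 3084 = 6296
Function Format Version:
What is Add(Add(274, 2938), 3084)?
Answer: 6296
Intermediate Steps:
Add(Add(274, 2938), 3084) = Add(3212, 3084) = 6296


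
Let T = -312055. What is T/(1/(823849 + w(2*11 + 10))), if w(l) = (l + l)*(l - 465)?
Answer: -248438531535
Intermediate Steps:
w(l) = 2*l*(-465 + l) (w(l) = (2*l)*(-465 + l) = 2*l*(-465 + l))
T/(1/(823849 + w(2*11 + 10))) = -(257086199695 + 624110*(-465 + (2*11 + 10))*(2*11 + 10)) = -(257086199695 + 624110*(-465 + (22 + 10))*(22 + 10)) = -312055/(1/(823849 + 2*32*(-465 + 32))) = -312055/(1/(823849 + 2*32*(-433))) = -312055/(1/(823849 - 27712)) = -312055/(1/796137) = -312055/1/796137 = -312055*796137 = -248438531535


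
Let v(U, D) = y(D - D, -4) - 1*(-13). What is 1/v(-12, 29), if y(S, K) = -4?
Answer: 1/9 ≈ 0.11111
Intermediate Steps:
v(U, D) = 9 (v(U, D) = -4 - 1*(-13) = -4 + 13 = 9)
1/v(-12, 29) = 1/9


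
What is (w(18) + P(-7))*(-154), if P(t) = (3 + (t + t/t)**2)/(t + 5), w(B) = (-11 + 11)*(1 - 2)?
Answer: 3003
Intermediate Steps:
w(B) = 0 (w(B) = 0*(-1) = 0)
P(t) = (3 + (1 + t)**2)/(5 + t) (P(t) = (3 + (t + 1)**2)/(5 + t) = (3 + (1 + t)**2)/(5 + t))
(w(18) + P(-7))*(-154) = (0 + (3 + (1 - 7)**2)/(5 - 7))*(-154) = (0 + (3 + (-6)**2)/(-2))*(-154) = (0 - (3 + 36)/2)*(-154) = (0 - 1/2*39)*(-154) = (0 - 39/2)*(-154) = -39/2*(-154) = 3003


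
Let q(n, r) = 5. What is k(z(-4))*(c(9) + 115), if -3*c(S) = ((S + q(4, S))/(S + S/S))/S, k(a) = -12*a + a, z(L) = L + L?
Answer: 1365584/135 ≈ 10115.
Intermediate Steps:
z(L) = 2*L
k(a) = -11*a
c(S) = -(5 + S)/(3*S*(1 + S)) (c(S) = -(S + 5)/(S + S/S)/(3*S) = -(5 + S)/(S + 1)/(3*S) = -(5 + S)/(1 + S)/(3*S) = -(5 + S)/(3*S*(1 + S)))
k(z(-4))*(c(9) + 115) = (-22*(-4))*((⅓)*(-5 - 1*9)/(9*(1 + 9)) + 115) = (-11*(-8))*((⅓)*(⅑)*(-5 - 9)/10 + 115) = 88*((⅓)*(⅑)*(⅒)*(-14) + 115) = 88*(-7/135 + 115) = 88*(15518/135) = 1365584/135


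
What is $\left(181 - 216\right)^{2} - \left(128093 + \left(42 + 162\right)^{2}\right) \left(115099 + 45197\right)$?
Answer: $-27203672639$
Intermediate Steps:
$\left(181 - 216\right)^{2} - \left(128093 + \left(42 + 162\right)^{2}\right) \left(115099 + 45197\right) = \left(-35\right)^{2} - \left(128093 + 204^{2}\right) 160296 = 1225 - \left(128093 + 41616\right) 160296 = 1225 - 169709 \cdot 160296 = 1225 - 27203673864 = -27203672639$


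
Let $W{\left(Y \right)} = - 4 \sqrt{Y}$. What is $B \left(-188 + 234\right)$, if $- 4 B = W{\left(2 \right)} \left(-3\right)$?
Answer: $- 138 \sqrt{2} \approx -195.16$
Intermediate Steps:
$B = - 3 \sqrt{2}$ ($B = - \frac{- 4 \sqrt{2} \left(-3\right)}{4} = - \frac{12 \sqrt{2}}{4} = - 3 \sqrt{2} \approx -4.2426$)
$B \left(-188 + 234\right) = - 3 \sqrt{2} \left(-188 + 234\right) = - 3 \sqrt{2} \cdot 46 = - 138 \sqrt{2}$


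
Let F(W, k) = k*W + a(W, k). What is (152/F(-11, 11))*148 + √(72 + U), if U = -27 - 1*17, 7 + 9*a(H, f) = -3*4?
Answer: -50616/277 + 2*√7 ≈ -177.44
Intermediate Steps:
a(H, f) = -19/9 (a(H, f) = -7/9 + (-3*4)/9 = -7/9 + (⅑)*(-12) = -7/9 - 4/3 = -19/9)
U = -44 (U = -27 - 17 = -44)
F(W, k) = -19/9 + W*k (F(W, k) = k*W - 19/9 = W*k - 19/9 = -19/9 + W*k)
(152/F(-11, 11))*148 + √(72 + U) = (152/(-19/9 - 11*11))*148 + √(72 - 44) = (152/(-19/9 - 121))*148 + √28 = (152/(-1108/9))*148 + 2*√7 = (152*(-9/1108))*148 + 2*√7 = -342/277*148 + 2*√7 = -50616/277 + 2*√7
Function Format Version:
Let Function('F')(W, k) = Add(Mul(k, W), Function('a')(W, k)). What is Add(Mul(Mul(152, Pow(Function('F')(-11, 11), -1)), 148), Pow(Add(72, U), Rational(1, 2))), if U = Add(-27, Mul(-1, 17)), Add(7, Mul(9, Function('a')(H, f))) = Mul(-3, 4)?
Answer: Add(Rational(-50616, 277), Mul(2, Pow(7, Rational(1, 2)))) ≈ -177.44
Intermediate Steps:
Function('a')(H, f) = Rational(-19, 9) (Function('a')(H, f) = Add(Rational(-7, 9), Mul(Rational(1, 9), Mul(-3, 4))) = Add(Rational(-7, 9), Mul(Rational(1, 9), -12)) = Add(Rational(-7, 9), Rational(-4, 3)) = Rational(-19, 9))
U = -44 (U = Add(-27, -17) = -44)
Function('F')(W, k) = Add(Rational(-19, 9), Mul(W, k)) (Function('F')(W, k) = Add(Mul(k, W), Rational(-19, 9)) = Add(Mul(W, k), Rational(-19, 9)) = Add(Rational(-19, 9), Mul(W, k)))
Add(Mul(Mul(152, Pow(Function('F')(-11, 11), -1)), 148), Pow(Add(72, U), Rational(1, 2))) = Add(Mul(Mul(152, Pow(Add(Rational(-19, 9), Mul(-11, 11)), -1)), 148), Pow(Add(72, -44), Rational(1, 2))) = Add(Mul(Mul(152, Pow(Add(Rational(-19, 9), -121), -1)), 148), Pow(28, Rational(1, 2))) = Add(Mul(Mul(152, Pow(Rational(-1108, 9), -1)), 148), Mul(2, Pow(7, Rational(1, 2)))) = Add(Mul(Mul(152, Rational(-9, 1108)), 148), Mul(2, Pow(7, Rational(1, 2)))) = Add(Mul(Rational(-342, 277), 148), Mul(2, Pow(7, Rational(1, 2)))) = Add(Rational(-50616, 277), Mul(2, Pow(7, Rational(1, 2))))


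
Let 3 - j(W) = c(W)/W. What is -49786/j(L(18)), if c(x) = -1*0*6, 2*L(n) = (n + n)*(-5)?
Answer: -49786/3 ≈ -16595.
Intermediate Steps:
L(n) = -5*n (L(n) = ((n + n)*(-5))/2 = ((2*n)*(-5))/2 = (-10*n)/2 = -5*n)
c(x) = 0 (c(x) = 0*6 = 0)
j(W) = 3 (j(W) = 3 - 0/W = 3 - 1*0 = 3 + 0 = 3)
-49786/j(L(18)) = -49786/3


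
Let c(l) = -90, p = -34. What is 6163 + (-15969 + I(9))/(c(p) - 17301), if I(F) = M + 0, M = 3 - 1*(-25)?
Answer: 107196674/17391 ≈ 6163.9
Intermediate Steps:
M = 28 (M = 3 + 25 = 28)
I(F) = 28 (I(F) = 28 + 0 = 28)
6163 + (-15969 + I(9))/(c(p) - 17301) = 6163 + (-15969 + 28)/(-90 - 17301) = 6163 - 15941/(-17391) = 6163 - 15941*(-1/17391) = 6163 + 15941/17391 = 107196674/17391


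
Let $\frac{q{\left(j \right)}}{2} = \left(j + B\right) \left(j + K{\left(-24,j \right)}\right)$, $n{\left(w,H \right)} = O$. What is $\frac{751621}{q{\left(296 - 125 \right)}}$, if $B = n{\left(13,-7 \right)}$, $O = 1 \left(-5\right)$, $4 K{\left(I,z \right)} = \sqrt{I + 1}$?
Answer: $\frac{514108764}{38833957} - \frac{751621 i \sqrt{23}}{38833957} \approx 13.239 - 0.092822 i$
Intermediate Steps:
$K{\left(I,z \right)} = \frac{\sqrt{1 + I}}{4}$ ($K{\left(I,z \right)} = \frac{\sqrt{I + 1}}{4} = \frac{\sqrt{1 + I}}{4}$)
$O = -5$
$n{\left(w,H \right)} = -5$
$B = -5$
$q{\left(j \right)} = 2 \left(-5 + j\right) \left(j + \frac{i \sqrt{23}}{4}\right)$ ($q{\left(j \right)} = 2 \left(j - 5\right) \left(j + \frac{\sqrt{1 - 24}}{4}\right) = 2 \left(-5 + j\right) \left(j + \frac{\sqrt{-23}}{4}\right) = 2 \left(-5 + j\right) \left(j + \frac{i \sqrt{23}}{4}\right)$)
$\frac{751621}{q{\left(296 - 125 \right)}} = \frac{751621}{- 10 \left(296 - 125\right) + 2 \left(296 - 125\right)^{2} - \frac{5 i \sqrt{23}}{2} + \frac{i \left(296 - 125\right) \sqrt{23}}{2}} = \frac{751621}{\left(-10\right) 171 + 2 \cdot 171^{2} - \frac{5 i \sqrt{23}}{2} + \frac{1}{2} i 171 \sqrt{23}} = \frac{751621}{-1710 + 2 \cdot 29241 - \frac{5 i \sqrt{23}}{2} + \frac{171 i \sqrt{23}}{2}} = \frac{751621}{-1710 + 58482 - \frac{5 i \sqrt{23}}{2} + \frac{171 i \sqrt{23}}{2}} = \frac{751621}{56772 + 83 i \sqrt{23}}$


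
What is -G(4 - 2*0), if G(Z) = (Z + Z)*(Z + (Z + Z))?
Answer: -96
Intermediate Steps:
G(Z) = 6*Z**2 (G(Z) = (2*Z)*(Z + 2*Z) = (2*Z)*(3*Z) = 6*Z**2)
-G(4 - 2*0) = -6*(4 - 2*0)**2 = -6*(4 + 0)**2 = -6*4**2 = -6*16 = -1*96 = -96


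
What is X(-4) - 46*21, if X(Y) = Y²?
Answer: -950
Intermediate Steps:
X(-4) - 46*21 = (-4)² - 46*21 = 16 - 966 = -950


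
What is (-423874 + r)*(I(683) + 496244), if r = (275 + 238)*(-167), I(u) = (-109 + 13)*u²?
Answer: 22566066551500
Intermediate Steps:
I(u) = -96*u²
r = -85671 (r = 513*(-167) = -85671)
(-423874 + r)*(I(683) + 496244) = (-423874 - 85671)*(-96*683² + 496244) = -509545*(-96*466489 + 496244) = -509545*(-44782944 + 496244) = -509545*(-44286700) = 22566066551500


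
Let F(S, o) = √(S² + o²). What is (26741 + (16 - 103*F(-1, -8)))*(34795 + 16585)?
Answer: 1374774660 - 5292140*√65 ≈ 1.3321e+9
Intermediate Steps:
(26741 + (16 - 103*F(-1, -8)))*(34795 + 16585) = (26741 + (16 - 103*√((-1)² + (-8)²)))*(34795 + 16585) = (26741 + (16 - 103*√(1 + 64)))*51380 = (26741 + (16 - 103*√65))*51380 = (26757 - 103*√65)*51380 = 1374774660 - 5292140*√65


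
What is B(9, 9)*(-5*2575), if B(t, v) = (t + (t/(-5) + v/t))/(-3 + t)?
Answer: -105575/6 ≈ -17596.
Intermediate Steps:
B(t, v) = (4*t/5 + v/t)/(-3 + t) (B(t, v) = (t + (t*(-⅕) + v/t))/(-3 + t) = (t + (-t/5 + v/t))/(-3 + t) = (4*t/5 + v/t)/(-3 + t))
B(9, 9)*(-5*2575) = ((9 + (⅘)*9²)/(9*(-3 + 9)))*(-5*2575) = ((⅑)*(9 + (⅘)*81)/6)*(-12875) = ((⅑)*(⅙)*(9 + 324/5))*(-12875) = ((⅑)*(⅙)*(369/5))*(-12875) = (41/30)*(-12875) = -105575/6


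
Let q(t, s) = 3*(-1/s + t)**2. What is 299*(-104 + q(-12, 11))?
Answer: 12104417/121 ≈ 1.0004e+5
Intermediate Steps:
q(t, s) = 3*(t - 1/s)**2
299*(-104 + q(-12, 11)) = 299*(-104 + 3*(-1 + 11*(-12))**2/11**2) = 299*(-104 + 3*(1/121)*(-1 - 132)**2) = 299*(-104 + 3*(1/121)*(-133)**2) = 299*(-104 + 3*(1/121)*17689) = 299*(-104 + 53067/121) = 299*(40483/121) = 12104417/121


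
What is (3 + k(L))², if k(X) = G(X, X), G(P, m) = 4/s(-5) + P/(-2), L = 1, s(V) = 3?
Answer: 529/36 ≈ 14.694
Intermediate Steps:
G(P, m) = 4/3 - P/2 (G(P, m) = 4/3 + P/(-2) = 4*(⅓) + P*(-½) = 4/3 - P/2)
k(X) = 4/3 - X/2
(3 + k(L))² = (3 + (4/3 - ½*1))² = (3 + (4/3 - ½))² = (3 + ⅚)² = (23/6)² = 529/36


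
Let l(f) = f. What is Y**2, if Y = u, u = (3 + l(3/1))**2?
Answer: 1296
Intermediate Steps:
u = 36 (u = (3 + 3/1)**2 = (3 + 3*1)**2 = (3 + 3)**2 = 6**2 = 36)
Y = 36
Y**2 = 36**2 = 1296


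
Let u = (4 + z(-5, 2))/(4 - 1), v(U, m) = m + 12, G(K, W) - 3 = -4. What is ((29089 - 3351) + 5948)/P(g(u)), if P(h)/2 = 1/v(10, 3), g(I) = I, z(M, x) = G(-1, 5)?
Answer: 237645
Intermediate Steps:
G(K, W) = -1 (G(K, W) = 3 - 4 = -1)
v(U, m) = 12 + m
z(M, x) = -1
u = 1 (u = (4 - 1)/(4 - 1) = 3/3 = 3*(1/3) = 1)
P(h) = 2/15 (P(h) = 2/(12 + 3) = 2/15)
((29089 - 3351) + 5948)/P(g(u)) = ((29089 - 3351) + 5948)/(2/15) = (25738 + 5948)*(15/2) = 31686*(15/2) = 237645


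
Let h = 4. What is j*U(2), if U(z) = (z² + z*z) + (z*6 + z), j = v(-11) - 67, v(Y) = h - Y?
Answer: -1144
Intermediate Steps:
v(Y) = 4 - Y
j = -52 (j = (4 - 1*(-11)) - 67 = (4 + 11) - 67 = 15 - 67 = -52)
U(z) = 2*z² + 7*z (U(z) = (z² + z²) + (6*z + z) = 2*z² + 7*z)
j*U(2) = -104*(7 + 2*2) = -104*(7 + 4) = -104*11 = -52*22 = -1144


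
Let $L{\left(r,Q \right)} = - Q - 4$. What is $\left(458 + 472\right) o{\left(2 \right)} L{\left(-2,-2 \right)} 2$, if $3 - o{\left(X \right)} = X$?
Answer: $-3720$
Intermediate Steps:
$L{\left(r,Q \right)} = -4 - Q$
$o{\left(X \right)} = 3 - X$
$\left(458 + 472\right) o{\left(2 \right)} L{\left(-2,-2 \right)} 2 = \left(458 + 472\right) \left(3 - 2\right) \left(-4 - -2\right) 2 = 930 \left(3 - 2\right) \left(-4 + 2\right) 2 = 930 \cdot 1 \left(-2\right) 2 = 930 \left(\left(-2\right) 2\right) = 930 \left(-4\right) = -3720$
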